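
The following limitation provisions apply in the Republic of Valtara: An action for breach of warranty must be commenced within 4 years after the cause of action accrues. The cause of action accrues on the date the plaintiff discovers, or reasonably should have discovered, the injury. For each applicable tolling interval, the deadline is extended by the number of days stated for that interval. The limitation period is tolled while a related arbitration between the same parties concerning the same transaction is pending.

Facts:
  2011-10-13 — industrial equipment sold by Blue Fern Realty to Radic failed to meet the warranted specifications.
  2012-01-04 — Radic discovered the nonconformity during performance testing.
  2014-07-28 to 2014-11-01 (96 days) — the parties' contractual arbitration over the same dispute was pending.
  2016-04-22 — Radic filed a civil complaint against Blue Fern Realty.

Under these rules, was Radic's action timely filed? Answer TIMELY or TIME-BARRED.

The claim did not accrue until Radic discovered the injury on 2012-01-04; the 2011-10-13 act date does not start the clock under the stated rule.
4 years from 2012-01-04 is 2016-01-04.
Because the pending related arbitration ran from 2014-07-28 to 2014-11-01, the deadline is extended by 96 days to 2016-04-09.
The 2016-04-22 filing falls after the 2016-04-09 deadline; the claim is time-barred.

TIME-BARRED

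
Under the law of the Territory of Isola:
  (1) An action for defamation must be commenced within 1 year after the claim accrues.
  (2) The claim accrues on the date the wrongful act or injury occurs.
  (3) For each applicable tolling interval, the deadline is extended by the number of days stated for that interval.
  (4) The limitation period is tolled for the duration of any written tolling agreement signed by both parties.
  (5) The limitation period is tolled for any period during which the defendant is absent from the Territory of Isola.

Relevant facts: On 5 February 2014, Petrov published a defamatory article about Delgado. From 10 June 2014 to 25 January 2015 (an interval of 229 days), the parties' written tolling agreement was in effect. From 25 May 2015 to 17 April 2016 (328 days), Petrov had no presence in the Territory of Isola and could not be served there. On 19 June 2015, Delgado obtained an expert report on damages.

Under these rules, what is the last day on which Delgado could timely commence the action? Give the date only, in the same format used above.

The claim accrued on 5 February 2014, the date of the act.
1 year from 5 February 2014 is 5 February 2015.
Because the written tolling agreement ran from 10 June 2014 to 25 January 2015, the deadline is extended by 229 days to 22 September 2015.
The defendant's absence from the jurisdiction from 25 May 2015 to 17 April 2016 tolled the period for 328 days, extending the deadline to 15 August 2016.
The other events in the timeline have no effect on the limitation period under the stated rules.

15 August 2016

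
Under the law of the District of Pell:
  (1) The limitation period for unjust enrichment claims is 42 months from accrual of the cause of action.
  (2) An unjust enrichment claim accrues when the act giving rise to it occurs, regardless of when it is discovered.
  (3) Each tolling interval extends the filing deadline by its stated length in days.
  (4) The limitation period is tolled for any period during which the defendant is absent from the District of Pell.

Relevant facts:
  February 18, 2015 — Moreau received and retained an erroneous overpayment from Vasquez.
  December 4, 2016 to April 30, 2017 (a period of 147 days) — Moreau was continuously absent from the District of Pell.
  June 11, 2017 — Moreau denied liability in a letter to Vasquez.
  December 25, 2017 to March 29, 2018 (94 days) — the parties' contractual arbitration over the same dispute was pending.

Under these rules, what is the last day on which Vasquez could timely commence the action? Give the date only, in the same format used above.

The limitation period began to run on February 18, 2015.
42 months from February 18, 2015 is August 18, 2018.
Because the defendant's absence from the jurisdiction ran from December 4, 2016 to April 30, 2017, the deadline is extended by 147 days to January 12, 2019.
Although a pending arbitration ran from December 25, 2017 to March 29, 2018, the stated rules do not make that a tolling event, so it is disregarded.
Nothing else in the chronology tolls or restarts the period.

January 12, 2019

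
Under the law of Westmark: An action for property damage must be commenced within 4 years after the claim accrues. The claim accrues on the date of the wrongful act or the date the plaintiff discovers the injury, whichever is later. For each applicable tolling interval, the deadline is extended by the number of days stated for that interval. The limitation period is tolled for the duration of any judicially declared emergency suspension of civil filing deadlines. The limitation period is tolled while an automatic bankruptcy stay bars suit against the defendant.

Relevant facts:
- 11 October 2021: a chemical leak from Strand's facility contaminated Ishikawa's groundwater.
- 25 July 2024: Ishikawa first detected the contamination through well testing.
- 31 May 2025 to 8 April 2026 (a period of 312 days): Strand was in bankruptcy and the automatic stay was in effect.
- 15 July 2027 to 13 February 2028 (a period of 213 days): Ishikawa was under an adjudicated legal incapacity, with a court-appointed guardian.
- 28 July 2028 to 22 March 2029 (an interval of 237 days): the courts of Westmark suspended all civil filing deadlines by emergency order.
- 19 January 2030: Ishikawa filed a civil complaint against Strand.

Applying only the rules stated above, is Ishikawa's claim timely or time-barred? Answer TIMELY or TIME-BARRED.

TIMELY

The claim accrued on 25 July 2024 — the later of the 11 October 2021 act and the 25 July 2024 discovery.
Adding the 4 years base period to 25 July 2024 gives a deadline of 25 July 2028, before any tolling.
Because the automatic bankruptcy stay ran from 31 May 2025 to 8 April 2026, the deadline is extended by 312 days to 2 June 2029.
Because the emergency suspension of filing deadlines ran from 28 July 2028 to 22 March 2029, the deadline is extended by 237 days to 25 January 2030.
The plaintiff's legal incapacity from 15 July 2027 to 13 February 2028 does not toll the period, because no stated rule makes the plaintiff's incapacity a tolling event.
The 19 January 2030 filing precedes the 25 January 2030 deadline; the claim is timely.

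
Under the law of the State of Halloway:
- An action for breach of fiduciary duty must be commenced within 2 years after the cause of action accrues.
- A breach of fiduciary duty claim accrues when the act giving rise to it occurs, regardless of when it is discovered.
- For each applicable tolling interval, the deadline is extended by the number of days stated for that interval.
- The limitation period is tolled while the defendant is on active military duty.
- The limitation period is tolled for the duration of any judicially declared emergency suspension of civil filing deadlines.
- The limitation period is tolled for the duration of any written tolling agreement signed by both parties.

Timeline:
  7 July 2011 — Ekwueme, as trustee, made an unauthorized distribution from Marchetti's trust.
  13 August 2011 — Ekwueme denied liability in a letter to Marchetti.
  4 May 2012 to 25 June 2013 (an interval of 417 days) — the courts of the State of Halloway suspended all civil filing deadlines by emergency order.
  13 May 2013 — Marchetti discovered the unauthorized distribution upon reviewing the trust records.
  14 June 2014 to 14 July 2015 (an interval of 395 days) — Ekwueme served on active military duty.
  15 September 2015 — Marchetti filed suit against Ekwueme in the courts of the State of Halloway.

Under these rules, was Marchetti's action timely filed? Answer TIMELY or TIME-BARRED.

The claim accrued on 7 July 2011, when the wrongful act occurred; under the stated occurrence rule the 13 May 2013 discovery does not delay accrual.
2 years from 7 July 2011 is 7 July 2013.
The emergency suspension of filing deadlines from 4 May 2012 to 25 June 2013 tolled the period for 417 days, extending the deadline to 28 August 2014.
The period was tolled for 395 days by the defendant's active military service (14 June 2014 to 14 July 2015), pushing the deadline to 27 September 2015.
Nothing else in the chronology tolls or restarts the period.
Filing on 15 September 2015 beat the 27 September 2015 deadline — the action is timely.

TIMELY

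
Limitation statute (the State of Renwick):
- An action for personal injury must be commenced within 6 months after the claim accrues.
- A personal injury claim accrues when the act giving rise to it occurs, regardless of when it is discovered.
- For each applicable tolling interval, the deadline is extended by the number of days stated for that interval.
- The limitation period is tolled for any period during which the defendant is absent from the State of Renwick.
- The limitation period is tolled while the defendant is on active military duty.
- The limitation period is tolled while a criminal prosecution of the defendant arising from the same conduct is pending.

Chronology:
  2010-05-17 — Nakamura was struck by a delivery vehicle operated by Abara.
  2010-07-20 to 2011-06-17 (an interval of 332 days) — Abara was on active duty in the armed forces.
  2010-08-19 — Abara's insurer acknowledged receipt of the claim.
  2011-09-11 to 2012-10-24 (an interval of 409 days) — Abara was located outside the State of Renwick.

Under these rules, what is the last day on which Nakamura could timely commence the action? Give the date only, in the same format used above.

The claim accrued on 2010-05-17, when the wrongful act occurred.
The untolled deadline — 6 months after 2010-05-17 — is 2010-11-17.
Because the defendant's active military service ran from 2010-07-20 to 2011-06-17, the deadline is extended by 332 days to 2011-10-15.
The period was tolled for 409 days by the defendant's absence from the jurisdiction (2011-09-11 to 2012-10-24), pushing the deadline to 2012-11-27.
The other events in the timeline have no effect on the limitation period under the stated rules.

2012-11-27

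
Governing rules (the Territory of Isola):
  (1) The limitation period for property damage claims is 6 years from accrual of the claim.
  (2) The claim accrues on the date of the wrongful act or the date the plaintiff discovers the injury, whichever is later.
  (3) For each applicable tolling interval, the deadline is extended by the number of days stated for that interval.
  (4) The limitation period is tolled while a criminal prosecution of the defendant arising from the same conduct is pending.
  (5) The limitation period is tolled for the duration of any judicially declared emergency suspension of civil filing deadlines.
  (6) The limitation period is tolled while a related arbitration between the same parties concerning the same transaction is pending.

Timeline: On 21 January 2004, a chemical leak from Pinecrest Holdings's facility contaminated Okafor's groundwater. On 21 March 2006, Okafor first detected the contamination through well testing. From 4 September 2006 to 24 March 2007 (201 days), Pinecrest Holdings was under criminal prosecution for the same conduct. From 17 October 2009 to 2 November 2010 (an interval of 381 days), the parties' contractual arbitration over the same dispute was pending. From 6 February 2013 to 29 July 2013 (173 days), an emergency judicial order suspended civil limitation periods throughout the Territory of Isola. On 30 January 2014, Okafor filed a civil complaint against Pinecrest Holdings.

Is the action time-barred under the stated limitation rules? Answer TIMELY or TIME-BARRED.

TIMELY

The claim accrued on 21 March 2006 — the later of the 21 January 2004 act and the 21 March 2006 discovery.
Adding the 6 years base period to 21 March 2006 gives a deadline of 21 March 2012, before any tolling.
The period was tolled for 201 days by the pending criminal prosecution (4 September 2006 to 24 March 2007), pushing the deadline to 8 October 2012.
The period was tolled for 381 days by the pending related arbitration (17 October 2009 to 2 November 2010), pushing the deadline to 24 October 2013.
Because the emergency suspension of filing deadlines ran from 6 February 2013 to 29 July 2013, the deadline is extended by 173 days to 15 April 2014.
The 30 January 2014 filing precedes the 15 April 2014 deadline; the claim is timely.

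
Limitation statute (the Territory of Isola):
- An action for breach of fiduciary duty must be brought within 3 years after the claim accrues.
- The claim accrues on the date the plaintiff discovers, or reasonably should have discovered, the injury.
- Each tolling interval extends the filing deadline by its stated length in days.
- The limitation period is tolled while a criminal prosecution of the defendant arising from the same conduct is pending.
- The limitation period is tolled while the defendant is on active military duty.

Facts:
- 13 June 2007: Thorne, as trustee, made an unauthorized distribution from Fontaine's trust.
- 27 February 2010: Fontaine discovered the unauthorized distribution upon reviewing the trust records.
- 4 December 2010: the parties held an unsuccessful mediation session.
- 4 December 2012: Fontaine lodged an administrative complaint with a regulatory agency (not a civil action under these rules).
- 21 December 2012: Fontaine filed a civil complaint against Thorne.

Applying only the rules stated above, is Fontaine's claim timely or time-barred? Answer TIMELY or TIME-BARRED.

TIMELY

Accrual is tied to discovery, so the period began on 27 February 2010 rather than on 13 June 2007 when the act occurred.
The untolled deadline — 3 years after 27 February 2010 — is 27 February 2013.
None of the other events listed affects the running of the period under the stated rules.
Fontaine filed on 21 December 2012, before the 27 February 2013 deadline, so the action is timely.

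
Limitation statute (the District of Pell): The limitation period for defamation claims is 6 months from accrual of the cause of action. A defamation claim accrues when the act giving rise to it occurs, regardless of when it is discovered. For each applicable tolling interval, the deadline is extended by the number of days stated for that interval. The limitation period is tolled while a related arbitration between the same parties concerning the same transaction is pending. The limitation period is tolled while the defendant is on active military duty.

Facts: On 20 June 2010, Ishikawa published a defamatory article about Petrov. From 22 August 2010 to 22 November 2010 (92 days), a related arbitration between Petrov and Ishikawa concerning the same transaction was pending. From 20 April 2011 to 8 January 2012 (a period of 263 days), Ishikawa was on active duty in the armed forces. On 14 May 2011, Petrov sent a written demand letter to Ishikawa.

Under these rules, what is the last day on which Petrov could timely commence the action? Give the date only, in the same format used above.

The claim accrued on 20 June 2010, when the wrongful act occurred.
The untolled deadline — 6 months after 20 June 2010 — is 20 December 2010.
The pending related arbitration from 22 August 2010 to 22 November 2010 tolled the period for 92 days, extending the deadline to 22 March 2011.
By the time the defendant's active military service began on 20 April 2011, the limitation period had already expired on 22 March 2011; that interval cannot revive it.
Nothing else in the chronology tolls or restarts the period.

22 March 2011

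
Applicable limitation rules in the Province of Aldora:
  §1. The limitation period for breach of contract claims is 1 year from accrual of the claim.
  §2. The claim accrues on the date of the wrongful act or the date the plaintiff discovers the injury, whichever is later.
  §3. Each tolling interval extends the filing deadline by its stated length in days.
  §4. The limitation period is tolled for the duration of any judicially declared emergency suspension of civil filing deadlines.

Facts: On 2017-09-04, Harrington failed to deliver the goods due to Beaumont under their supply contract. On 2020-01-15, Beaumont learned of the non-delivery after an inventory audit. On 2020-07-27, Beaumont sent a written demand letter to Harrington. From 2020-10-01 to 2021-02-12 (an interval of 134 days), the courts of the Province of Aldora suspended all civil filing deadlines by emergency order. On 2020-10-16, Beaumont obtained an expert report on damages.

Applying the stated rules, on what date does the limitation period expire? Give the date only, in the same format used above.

Taking the later of the act (2017-09-04) and discovery (2020-01-15), the claim accrued on 2020-01-15.
1 year from 2020-01-15 is 2021-01-15.
The period was tolled for 134 days by the emergency suspension of filing deadlines (2020-10-01 to 2021-02-12), pushing the deadline to 2021-05-29.
The other events in the timeline have no effect on the limitation period under the stated rules.

2021-05-29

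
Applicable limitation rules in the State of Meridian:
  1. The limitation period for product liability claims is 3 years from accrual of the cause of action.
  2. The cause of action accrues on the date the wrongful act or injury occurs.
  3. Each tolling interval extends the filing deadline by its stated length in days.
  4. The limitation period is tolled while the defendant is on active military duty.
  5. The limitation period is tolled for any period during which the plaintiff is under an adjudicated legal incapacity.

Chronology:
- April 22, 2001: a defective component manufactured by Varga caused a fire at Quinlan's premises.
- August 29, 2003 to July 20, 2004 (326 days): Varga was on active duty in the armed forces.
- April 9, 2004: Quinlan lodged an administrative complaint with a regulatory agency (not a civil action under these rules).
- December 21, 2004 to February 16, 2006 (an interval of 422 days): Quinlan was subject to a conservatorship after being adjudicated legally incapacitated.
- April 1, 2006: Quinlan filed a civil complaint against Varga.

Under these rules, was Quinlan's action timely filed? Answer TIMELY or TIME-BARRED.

TIMELY

The limitation period began to run on April 22, 2001.
The untolled deadline — 3 years after April 22, 2001 — is April 22, 2004.
Because the defendant's active military service ran from August 29, 2003 to July 20, 2004, the deadline is extended by 326 days to March 14, 2005.
Because the plaintiff's legal incapacity ran from December 21, 2004 to February 16, 2006, the deadline is extended by 422 days to May 10, 2006.
Nothing else in the chronology tolls or restarts the period.
Filing on April 1, 2006 beat the May 10, 2006 deadline — the action is timely.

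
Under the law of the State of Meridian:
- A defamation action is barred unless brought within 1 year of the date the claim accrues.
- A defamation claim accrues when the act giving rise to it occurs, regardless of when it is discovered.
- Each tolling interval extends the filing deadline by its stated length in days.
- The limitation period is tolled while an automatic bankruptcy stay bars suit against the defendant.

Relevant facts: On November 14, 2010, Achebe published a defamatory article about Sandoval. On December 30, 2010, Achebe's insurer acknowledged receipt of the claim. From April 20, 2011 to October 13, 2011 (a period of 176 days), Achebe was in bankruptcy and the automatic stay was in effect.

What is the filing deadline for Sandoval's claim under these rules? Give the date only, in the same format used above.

May 8, 2012

The claim accrued on November 14, 2010, the date of the act.
Adding the 1 year base period to November 14, 2010 gives a deadline of November 14, 2011, before any tolling.
The automatic bankruptcy stay from April 20, 2011 to October 13, 2011 tolled the period for 176 days, extending the deadline to May 8, 2012.
None of the other events listed affects the running of the period under the stated rules.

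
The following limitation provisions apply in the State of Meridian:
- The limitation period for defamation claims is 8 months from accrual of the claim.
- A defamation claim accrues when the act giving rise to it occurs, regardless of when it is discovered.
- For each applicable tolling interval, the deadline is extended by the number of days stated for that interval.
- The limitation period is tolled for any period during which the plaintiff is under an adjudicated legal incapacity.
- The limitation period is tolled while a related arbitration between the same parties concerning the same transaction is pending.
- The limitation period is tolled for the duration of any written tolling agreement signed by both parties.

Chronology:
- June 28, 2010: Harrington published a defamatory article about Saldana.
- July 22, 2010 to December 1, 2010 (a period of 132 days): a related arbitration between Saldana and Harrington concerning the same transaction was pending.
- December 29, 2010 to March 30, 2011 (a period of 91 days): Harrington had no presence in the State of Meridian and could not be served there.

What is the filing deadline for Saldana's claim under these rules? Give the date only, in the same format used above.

The claim accrued on June 28, 2010, when the wrongful act occurred.
The untolled deadline — 8 months after June 28, 2010 — is February 28, 2011.
The period was tolled for 132 days by the pending related arbitration (July 22, 2010 to December 1, 2010), pushing the deadline to July 10, 2011.
Although the defendant's absence ran from December 29, 2010 to March 30, 2011, the stated rules do not make that a tolling event, so it is disregarded.

July 10, 2011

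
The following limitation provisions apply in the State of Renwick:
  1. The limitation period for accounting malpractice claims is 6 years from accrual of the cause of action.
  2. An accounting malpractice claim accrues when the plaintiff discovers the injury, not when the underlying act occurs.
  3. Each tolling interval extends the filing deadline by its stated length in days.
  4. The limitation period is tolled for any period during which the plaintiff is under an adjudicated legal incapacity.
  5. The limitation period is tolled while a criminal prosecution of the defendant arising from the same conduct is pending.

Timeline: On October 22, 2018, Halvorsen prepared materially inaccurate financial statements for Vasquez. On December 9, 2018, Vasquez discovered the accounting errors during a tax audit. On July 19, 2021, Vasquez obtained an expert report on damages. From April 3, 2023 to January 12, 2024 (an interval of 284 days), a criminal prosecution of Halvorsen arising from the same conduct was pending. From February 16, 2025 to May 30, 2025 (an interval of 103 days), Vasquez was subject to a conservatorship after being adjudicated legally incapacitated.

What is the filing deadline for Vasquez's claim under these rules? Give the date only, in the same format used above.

Under the discovery rule, the claim accrued on December 9, 2018, when Vasquez discovered the injury — not on the October 22, 2018 date of the underlying act.
6 years from December 9, 2018 is December 9, 2024.
The pending criminal prosecution from April 3, 2023 to January 12, 2024 tolled the period for 284 days, extending the deadline to September 19, 2025.
Because the plaintiff's legal incapacity ran from February 16, 2025 to May 30, 2025, the deadline is extended by 103 days to December 31, 2025.
The other events in the timeline have no effect on the limitation period under the stated rules.

December 31, 2025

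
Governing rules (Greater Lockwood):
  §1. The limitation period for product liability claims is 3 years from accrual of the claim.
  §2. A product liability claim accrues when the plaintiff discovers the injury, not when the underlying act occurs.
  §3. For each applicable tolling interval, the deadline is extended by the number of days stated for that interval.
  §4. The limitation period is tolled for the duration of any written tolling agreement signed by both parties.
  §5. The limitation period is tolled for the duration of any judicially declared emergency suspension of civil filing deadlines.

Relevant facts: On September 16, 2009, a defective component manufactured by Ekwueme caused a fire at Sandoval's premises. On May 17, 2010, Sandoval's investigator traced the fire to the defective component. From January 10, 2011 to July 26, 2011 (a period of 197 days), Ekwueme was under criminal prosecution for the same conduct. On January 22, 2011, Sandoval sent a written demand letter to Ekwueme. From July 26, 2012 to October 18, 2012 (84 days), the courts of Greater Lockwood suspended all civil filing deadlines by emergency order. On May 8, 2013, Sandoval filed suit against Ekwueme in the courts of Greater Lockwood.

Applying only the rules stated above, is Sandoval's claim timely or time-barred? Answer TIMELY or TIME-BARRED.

TIMELY

The claim did not accrue until Sandoval discovered the injury on May 17, 2010; the September 16, 2009 act date does not start the clock under the stated rule.
The untolled deadline — 3 years after May 17, 2010 — is May 17, 2013.
Because the emergency suspension of filing deadlines ran from July 26, 2012 to October 18, 2012, the deadline is extended by 84 days to August 9, 2013.
No stated provision tolls the period for a criminal prosecution, so the interval from January 10, 2011 to July 26, 2011 has no effect on the deadline.
Nothing else in the chronology tolls or restarts the period.
The May 8, 2013 filing precedes the August 9, 2013 deadline; the claim is timely.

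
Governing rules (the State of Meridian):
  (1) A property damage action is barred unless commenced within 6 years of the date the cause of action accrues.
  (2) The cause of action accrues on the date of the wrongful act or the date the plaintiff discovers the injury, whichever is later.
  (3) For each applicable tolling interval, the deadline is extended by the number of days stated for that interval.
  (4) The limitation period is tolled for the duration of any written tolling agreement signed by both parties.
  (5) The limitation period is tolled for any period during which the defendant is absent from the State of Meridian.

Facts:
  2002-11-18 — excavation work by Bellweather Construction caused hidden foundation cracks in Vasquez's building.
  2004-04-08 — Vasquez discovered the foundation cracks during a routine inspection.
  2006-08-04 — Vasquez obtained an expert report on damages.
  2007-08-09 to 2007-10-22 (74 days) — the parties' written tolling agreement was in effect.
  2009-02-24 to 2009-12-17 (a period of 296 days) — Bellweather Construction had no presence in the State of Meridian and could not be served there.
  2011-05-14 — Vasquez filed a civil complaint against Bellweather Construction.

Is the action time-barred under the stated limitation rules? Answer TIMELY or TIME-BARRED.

TIME-BARRED

The claim accrued on 2004-04-08 — the later of the 2002-11-18 act and the 2004-04-08 discovery.
6 years from 2004-04-08 is 2010-04-08.
Because the written tolling agreement ran from 2007-08-09 to 2007-10-22, the deadline is extended by 74 days to 2010-06-21.
The period was tolled for 296 days by the defendant's absence from the jurisdiction (2009-02-24 to 2009-12-17), pushing the deadline to 2011-04-13.
Nothing else in the chronology tolls or restarts the period.
Vasquez filed on 2011-05-14, after the 2011-04-13 deadline, so the action is time-barred.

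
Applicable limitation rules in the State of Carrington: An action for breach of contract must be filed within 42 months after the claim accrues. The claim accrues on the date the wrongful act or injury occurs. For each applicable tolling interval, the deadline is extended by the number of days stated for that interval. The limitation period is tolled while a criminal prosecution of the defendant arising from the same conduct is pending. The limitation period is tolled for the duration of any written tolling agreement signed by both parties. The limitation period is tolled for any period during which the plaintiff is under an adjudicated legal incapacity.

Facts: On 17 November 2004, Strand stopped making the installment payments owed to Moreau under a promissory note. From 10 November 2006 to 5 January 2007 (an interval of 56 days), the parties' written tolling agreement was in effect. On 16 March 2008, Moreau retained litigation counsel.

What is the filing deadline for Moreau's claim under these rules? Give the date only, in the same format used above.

The claim accrued on 17 November 2004, the date of the act.
42 months from 17 November 2004 is 17 May 2008.
Because the written tolling agreement ran from 10 November 2006 to 5 January 2007, the deadline is extended by 56 days to 12 July 2008.
Nothing else in the chronology tolls or restarts the period.

12 July 2008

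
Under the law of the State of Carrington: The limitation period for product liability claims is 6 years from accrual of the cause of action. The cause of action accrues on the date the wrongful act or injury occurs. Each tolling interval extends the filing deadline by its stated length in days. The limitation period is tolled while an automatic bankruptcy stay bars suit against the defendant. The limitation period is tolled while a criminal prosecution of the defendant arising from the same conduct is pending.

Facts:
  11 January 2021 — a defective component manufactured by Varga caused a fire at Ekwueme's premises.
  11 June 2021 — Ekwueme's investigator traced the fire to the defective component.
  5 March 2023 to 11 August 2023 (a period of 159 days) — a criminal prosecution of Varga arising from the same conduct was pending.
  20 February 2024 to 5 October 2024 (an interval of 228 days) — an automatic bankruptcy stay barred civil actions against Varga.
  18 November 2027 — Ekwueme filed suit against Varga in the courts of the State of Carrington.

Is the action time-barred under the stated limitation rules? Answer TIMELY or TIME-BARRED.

TIMELY

Accrual is governed by the date of the act, so the period began to run on 11 January 2021; the later discovery on 11 June 2021 is irrelevant under the stated rule.
The untolled deadline — 6 years after 11 January 2021 — is 11 January 2027.
The pending criminal prosecution from 5 March 2023 to 11 August 2023 tolled the period for 159 days, extending the deadline to 19 June 2027.
The automatic bankruptcy stay from 20 February 2024 to 5 October 2024 tolled the period for 228 days, extending the deadline to 2 February 2028.
The 18 November 2027 filing precedes the 2 February 2028 deadline; the claim is timely.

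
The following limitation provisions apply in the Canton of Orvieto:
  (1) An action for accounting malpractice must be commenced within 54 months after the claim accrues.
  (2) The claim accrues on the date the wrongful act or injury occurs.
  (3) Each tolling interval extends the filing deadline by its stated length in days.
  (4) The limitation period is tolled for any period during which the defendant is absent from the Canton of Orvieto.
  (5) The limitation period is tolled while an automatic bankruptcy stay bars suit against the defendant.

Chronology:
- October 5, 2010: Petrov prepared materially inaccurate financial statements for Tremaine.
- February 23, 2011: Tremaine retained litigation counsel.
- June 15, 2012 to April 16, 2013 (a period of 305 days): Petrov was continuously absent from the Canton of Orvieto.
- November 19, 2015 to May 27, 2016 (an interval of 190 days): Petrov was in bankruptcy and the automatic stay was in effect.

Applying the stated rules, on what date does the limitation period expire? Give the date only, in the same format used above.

The claim accrued on October 5, 2010, the date of the act.
Adding the 54 months base period to October 5, 2010 gives a deadline of April 5, 2015, before any tolling.
The defendant's absence from the jurisdiction from June 15, 2012 to April 16, 2013 tolled the period for 305 days, extending the deadline to February 4, 2016.
The automatic bankruptcy stay from November 19, 2015 to May 27, 2016 tolled the period for 190 days, extending the deadline to August 12, 2016.
The other events in the timeline have no effect on the limitation period under the stated rules.

August 12, 2016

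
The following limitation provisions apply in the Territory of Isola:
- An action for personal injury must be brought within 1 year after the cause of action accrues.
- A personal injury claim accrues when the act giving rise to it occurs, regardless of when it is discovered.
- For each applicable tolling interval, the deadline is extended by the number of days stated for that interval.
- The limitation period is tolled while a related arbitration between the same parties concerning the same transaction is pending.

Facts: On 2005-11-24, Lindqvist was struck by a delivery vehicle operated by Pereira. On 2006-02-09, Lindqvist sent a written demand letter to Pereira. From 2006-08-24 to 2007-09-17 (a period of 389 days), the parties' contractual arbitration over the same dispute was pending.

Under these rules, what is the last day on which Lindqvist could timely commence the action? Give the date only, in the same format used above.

The limitation period began to run on 2005-11-24.
The untolled deadline — 1 year after 2005-11-24 — is 2006-11-24.
Because the pending related arbitration ran from 2006-08-24 to 2007-09-17, the deadline is extended by 389 days to 2007-12-18.
The other events in the timeline have no effect on the limitation period under the stated rules.

2007-12-18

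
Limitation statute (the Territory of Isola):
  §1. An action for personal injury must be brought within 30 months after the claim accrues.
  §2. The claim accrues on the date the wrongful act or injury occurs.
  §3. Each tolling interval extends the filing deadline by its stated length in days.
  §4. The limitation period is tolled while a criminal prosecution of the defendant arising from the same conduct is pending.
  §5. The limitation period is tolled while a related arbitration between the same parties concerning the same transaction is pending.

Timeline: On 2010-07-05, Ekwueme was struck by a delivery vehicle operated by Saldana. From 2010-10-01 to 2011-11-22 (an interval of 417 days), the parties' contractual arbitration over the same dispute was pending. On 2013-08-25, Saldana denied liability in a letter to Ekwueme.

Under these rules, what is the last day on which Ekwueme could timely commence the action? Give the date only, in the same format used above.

The claim accrued on 2010-07-05, when the wrongful act occurred.
Adding the 30 months base period to 2010-07-05 gives a deadline of 2013-01-05, before any tolling.
The pending related arbitration from 2010-10-01 to 2011-11-22 tolled the period for 417 days, extending the deadline to 2014-02-26.
The other events in the timeline have no effect on the limitation period under the stated rules.

2014-02-26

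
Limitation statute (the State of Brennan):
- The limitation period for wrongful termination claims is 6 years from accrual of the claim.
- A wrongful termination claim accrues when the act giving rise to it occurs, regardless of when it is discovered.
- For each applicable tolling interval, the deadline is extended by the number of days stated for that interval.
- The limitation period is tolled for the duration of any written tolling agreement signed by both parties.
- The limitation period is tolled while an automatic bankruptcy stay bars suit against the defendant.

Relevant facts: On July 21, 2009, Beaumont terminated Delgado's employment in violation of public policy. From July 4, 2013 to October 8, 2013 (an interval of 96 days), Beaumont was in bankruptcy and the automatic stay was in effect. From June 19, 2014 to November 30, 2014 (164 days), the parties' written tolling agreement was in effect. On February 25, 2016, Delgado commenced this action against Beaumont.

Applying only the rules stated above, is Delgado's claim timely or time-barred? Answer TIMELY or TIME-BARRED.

The limitation period began to run on July 21, 2009.
The untolled deadline — 6 years after July 21, 2009 — is July 21, 2015.
Because the automatic bankruptcy stay ran from July 4, 2013 to October 8, 2013, the deadline is extended by 96 days to October 25, 2015.
The written tolling agreement from June 19, 2014 to November 30, 2014 tolled the period for 164 days, extending the deadline to April 6, 2016.
Delgado filed on February 25, 2016, before the April 6, 2016 deadline, so the action is timely.

TIMELY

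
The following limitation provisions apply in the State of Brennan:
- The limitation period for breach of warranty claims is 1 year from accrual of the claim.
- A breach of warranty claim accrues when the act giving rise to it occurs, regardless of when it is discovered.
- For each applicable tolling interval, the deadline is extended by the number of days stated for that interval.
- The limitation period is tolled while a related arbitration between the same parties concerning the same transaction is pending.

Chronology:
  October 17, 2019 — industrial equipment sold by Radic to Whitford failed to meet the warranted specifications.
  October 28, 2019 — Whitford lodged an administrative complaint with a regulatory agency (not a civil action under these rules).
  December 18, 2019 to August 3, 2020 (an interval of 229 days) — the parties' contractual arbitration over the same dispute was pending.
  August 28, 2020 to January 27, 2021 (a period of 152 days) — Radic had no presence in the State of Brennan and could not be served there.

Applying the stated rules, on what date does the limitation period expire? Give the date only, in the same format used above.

June 3, 2021

The claim accrued on October 17, 2019, when the wrongful act occurred.
Adding the 1 year base period to October 17, 2019 gives a deadline of October 17, 2020, before any tolling.
The period was tolled for 229 days by the pending related arbitration (December 18, 2019 to August 3, 2020), pushing the deadline to June 3, 2021.
Although the defendant's absence ran from August 28, 2020 to January 27, 2021, the stated rules do not make that a tolling event, so it is disregarded.
None of the other events listed affects the running of the period under the stated rules.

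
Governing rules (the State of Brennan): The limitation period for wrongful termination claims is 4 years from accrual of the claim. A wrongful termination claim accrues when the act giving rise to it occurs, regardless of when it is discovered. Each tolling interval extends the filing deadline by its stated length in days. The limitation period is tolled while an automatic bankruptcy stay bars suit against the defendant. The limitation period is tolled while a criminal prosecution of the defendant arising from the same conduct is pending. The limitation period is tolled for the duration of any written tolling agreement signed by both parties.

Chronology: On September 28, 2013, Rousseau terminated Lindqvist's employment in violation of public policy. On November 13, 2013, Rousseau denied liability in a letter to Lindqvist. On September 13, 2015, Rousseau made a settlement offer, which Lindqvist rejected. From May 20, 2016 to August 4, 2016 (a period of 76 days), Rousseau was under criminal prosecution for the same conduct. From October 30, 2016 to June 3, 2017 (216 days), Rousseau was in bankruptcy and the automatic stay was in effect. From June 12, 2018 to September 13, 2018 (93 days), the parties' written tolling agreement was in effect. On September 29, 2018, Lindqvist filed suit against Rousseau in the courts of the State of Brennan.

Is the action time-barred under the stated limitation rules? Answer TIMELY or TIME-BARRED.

TIMELY

The claim accrued on September 28, 2013, the date of the act.
4 years from September 28, 2013 is September 28, 2017.
Because the pending criminal prosecution ran from May 20, 2016 to August 4, 2016, the deadline is extended by 76 days to December 13, 2017.
Because the automatic bankruptcy stay ran from October 30, 2016 to June 3, 2017, the deadline is extended by 216 days to July 17, 2018.
Because the written tolling agreement ran from June 12, 2018 to September 13, 2018, the deadline is extended by 93 days to October 18, 2018.
The other events in the timeline have no effect on the limitation period under the stated rules.
The September 29, 2018 filing precedes the October 18, 2018 deadline; the claim is timely.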